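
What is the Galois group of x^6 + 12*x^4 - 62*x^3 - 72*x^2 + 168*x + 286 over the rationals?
6T9: S_3 x S_3

The polynomial f is an irreducible sextic over Q, so G = Gal(f/Q) is one of the 16 transitive subgroups 6T1, ..., 6T16 of S_6. The discriminant of f is 407330802770688, which is not a perfect square, so G is not contained in A_6. The transitive groups of degree 6 not contained in A_6 are: C_6 (6T1, order 6), S_3 (6T2, order 6), D_6 (6T3, order 12), C_3 x S_3 (6T5, order 18), A_4 x C_2 (6T6, order 24), S_4 (6T8, order 24), S_3 x S_3 (6T9, order 36), S_4 x C_2 (6T11, order 48), (S_3 x S_3) : C_2 (6T13, order 72), PGL(2,5) (6T14, order 120), S_6 (6T16, order 720). By Dedekind's theorem, for a prime p not dividing disc(f) the degrees of the irreducible factors of f mod p form the cycle type of an element of G. Factoring f modulo the 22 such primes p <= 97 (skipping 2, 3, 37, which divide the discriminant), each new pattern first appears at: mod 5: f = (x^6 + 2x^4 + 3x^3 + 3x^2 + 3x + 1), pattern 6; mod 11: f = (x)(x + 1)(x^2 + 9)(x^2 + 10x + 4), pattern 2+2+1+1; mod 13: f = (x)(x + 3)(x + 10)(x^3 + 8x + 3), pattern 3+1+1+1; mod 31: f = (x^2 + 12x + 10)(x^2 + 22x + 15)(x^2 + 28x + 11), pattern 2+2+2; mod 97: f = (x^3 + 43x + 22)(x^3 + 66x + 13), pattern 3+3. No other pattern occurs in this range, so the set of observed cycle types is {6, 2+2+1+1, 3+1+1+1, 2+2+2, 3+3}. The candidates containing elements of all these cycle types are S_3 x S_3 (6T9) of order 36, (S_3 x S_3) : C_2 (6T13) of order 72, S_6 (6T16) of order 720; the others are excluded. The observed types are precisely the cycle types that occur in S_3 x S_3 (6T9) (apart from the identity). Each of the other remaining candidates has further cycle types, and by the Chebotarev density theorem the matching factorization patterns would occur for a proportion of primes equal to their share of the group: (S_3 x S_3) : C_2 (6T13) additionally contains elements of type 4+2, 3+2+1, 2+1+1+1+1 (36 of its 72 elements, about 50% of primes); S_6 (6T16) additionally contains elements of type 5+1, 4+2, 4+1+1, 3+2+1, 2+1+1+1+1 (459 of its 720 elements, about 64% of primes). None of the 22 primes tested shows any such pattern (for each of these groups the chance of that is below 10^-4), which rules them out. Hence G = S_3 x S_3 (6T9), of order 36.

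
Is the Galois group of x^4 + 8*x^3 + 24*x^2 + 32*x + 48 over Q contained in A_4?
The polynomial is irreducible of degree 4 over Q. Its discriminant is 8388608, which is not a perfect square. A Galois group lies in the alternating group exactly when the discriminant is a square in Q, so the Galois group (D_4) is not contained in A_4.

No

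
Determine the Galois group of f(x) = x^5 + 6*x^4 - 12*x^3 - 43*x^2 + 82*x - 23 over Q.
The polynomial f is an irreducible quintic over Q, so G = Gal(f/Q) is a transitive subgroup of S_5: one of C_5 (5T1, order 5), D_5 (5T2, order 10), F_20 (5T3, order 20), A_5 (5T4, order 60) or S_5 (5T5, order 120). The discriminant of f is 14320669561 = 119669^2, a perfect square, so G is contained in A_5. The transitive groups of degree 5 contained in A_5 are: C_5 (5T1, order 5), D_5 (5T2, order 10), A_5 (5T4, order 60). By Dedekind's theorem, for a prime p not dividing disc(f) the degrees of the irreducible factors of f mod p form the cycle type of an element of G. Factoring f modulo the 14 such primes p <= 59 (skipping 11, 23, 43, which divide the discriminant), each new pattern first appears at: mod 2: f = (x^5 + x^2 + 1), pattern 5. No other pattern occurs in this range, so the set of observed cycle types is {5}. The candidates containing elements of all these cycle types are C_5 (5T1) of order 5, D_5 (5T2) of order 10, A_5 (5T4) of order 60; the others are excluded. The observed types are precisely the cycle types that occur in C_5 (5T1) (apart from the identity). Each of the other remaining candidates has further cycle types, and by the Chebotarev density theorem the matching factorization patterns would occur for a proportion of primes equal to their share of the group: D_5 (5T2) additionally contains elements of type 2+2+1 (5 of its 10 elements, about 50% of primes); A_5 (5T4) additionally contains elements of type 3+1+1, 2+2+1 (35 of its 60 elements, about 58% of primes). None of the 14 primes tested shows any such pattern (for each of these groups the chance of that is below 10^-4), which rules them out. Hence G = C_5 (5T1), of order 5.

C_5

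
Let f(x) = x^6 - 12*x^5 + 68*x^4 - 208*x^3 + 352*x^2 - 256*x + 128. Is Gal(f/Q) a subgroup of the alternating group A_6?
No

The polynomial is irreducible of degree 6 over Q. Its discriminant is -201485505789952, which is not a perfect square. A Galois group lies in the alternating group exactly when the discriminant is a square in Q, so the Galois group ((S_3 x S_3) : C_2) is not contained in A_6.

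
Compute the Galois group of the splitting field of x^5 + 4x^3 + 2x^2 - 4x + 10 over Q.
The polynomial f is an irreducible quintic over Q, so G = Gal(f/Q) is a transitive subgroup of S_5: one of C_5 (5T1, order 5), D_5 (5T2, order 10), F_20 (5T3, order 20), A_5 (5T4, order 60) or S_5 (5T5, order 120). The discriminant of f is 55922512, which is not a perfect square, so G is not contained in A_5. The transitive groups of degree 5 not contained in A_5 are: F_20 (5T3, order 20), S_5 (5T5, order 120). By Dedekind's theorem, for a prime p not dividing disc(f) the degrees of the irreducible factors of f mod p form the cycle type of an element of G. Factoring f modulo the 5 such primes p <= 13 (skipping 2, which divides the discriminant), each new pattern first appears at: mod 3: f = (x^5 + x^3 + 2x^2 + 2x + 1), pattern 5; mod 5: f = (x)(x^4 + 4x^2 + 2x + 1), pattern 4+1; mod 13: f = (x + 4)(x + 12)(x^3 + 10x^2 + 4x + 4), pattern 3+1+1. No other pattern occurs in this range, so the set of observed cycle types is {5, 4+1, 3+1+1}. Among the candidates above, the only group containing elements of all these cycle types is S_5 (5T5) — F_20 (5T3) lacks at least one of them. Hence G = S_5 (5T5), of order 120.

S_5 (order 120)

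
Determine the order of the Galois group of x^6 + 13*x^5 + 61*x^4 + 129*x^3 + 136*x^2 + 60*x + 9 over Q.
The degree of the splitting field over Q equals the order of the Galois group, so first determine the group. The polynomial f is an irreducible sextic over Q, so G = Gal(f/Q) is one of the 16 transitive subgroups 6T1, ..., 6T16 of S_6. The discriminant of f is 1064390625 = 32625^2, a perfect square, so G is contained in A_6. The transitive groups of degree 6 contained in A_6 are: A_4 (6T4, order 12), S_4 (6T7, order 24), (C_3 x C_3) : C_4 (6T10, order 36), PSL(2,5) (6T12, order 60), A_6 (6T15, order 360). By Dedekind's theorem, for a prime p not dividing disc(f) the degrees of the irreducible factors of f mod p form the cycle type of an element of G. Factoring f modulo the 19 such primes p <= 79 (skipping 3, 5, 29, which divide the discriminant), each new pattern first appears at: mod 2: f = (x^2 + x + 1)(x^4 + x + 1), pattern 4+2; mod 11: f = (x^3 + 6x^2 + 6x + 4)(x^3 + 7x^2 + 2x + 5), pattern 3+3; mod 19: f = (x + 10)(x + 14)(x^2 + 10x + 17)(x^2 + 17x + 17), pattern 2+2+1+1; mod 61: f = (x + 7)(x + 11)(x + 58)(x^3 + 59x^2 + 7x + 57), pattern 3+1+1+1. No other pattern occurs in this range, so the set of observed cycle types is {4+2, 3+3, 2+2+1+1, 3+1+1+1}. The candidates containing elements of all these cycle types are (C_3 x C_3) : C_4 (6T10) of order 36, A_6 (6T15) of order 360; the others are excluded. The observed types are precisely the cycle types that occur in (C_3 x C_3) : C_4 (6T10) (apart from the identity). Each of the other remaining candidates has further cycle types, and by the Chebotarev density theorem the matching factorization patterns would occur for a proportion of primes equal to their share of the group: A_6 (6T15) additionally contains elements of type 5+1 (144 of its 360 elements, about 40% of primes). None of the 19 primes tested shows any such pattern (for each of these groups the chance of that is below 10^-4), which rules them out. Hence G = (C_3 x C_3) : C_4 (6T10), of order 36. The Galois group (C_3 x C_3) : C_4 (6T10) has order 36, so the splitting field has degree 36 over Q.

36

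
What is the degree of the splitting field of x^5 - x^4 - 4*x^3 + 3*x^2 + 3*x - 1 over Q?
5

The degree of the splitting field over Q equals the order of the Galois group, so first determine the group. The polynomial f is an irreducible quintic over Q, so G = Gal(f/Q) is a transitive subgroup of S_5: one of C_5 (5T1, order 5), D_5 (5T2, order 10), F_20 (5T3, order 20), A_5 (5T4, order 60) or S_5 (5T5, order 120). The discriminant of f is 14641 = 121^2, a perfect square, so G is contained in A_5. The transitive groups of degree 5 contained in A_5 are: C_5 (5T1, order 5), D_5 (5T2, order 10), A_5 (5T4, order 60). By Dedekind's theorem, for a prime p not dividing disc(f) the degrees of the irreducible factors of f mod p form the cycle type of an element of G. Factoring f modulo the 14 such primes p <= 47 (skipping 11, which divides the discriminant), each new pattern first appears at: mod 2: f = (x^5 + x^4 + x^2 + x + 1), pattern 5; mod 23: f = (x + 4)(x + 6)(x + 10)(x + 11)(x + 14), pattern 1+1+1+1+1. No other pattern occurs in this range, so the set of observed cycle types is {5, 1+1+1+1+1}. The candidates containing elements of all these cycle types are C_5 (5T1) of order 5, D_5 (5T2) of order 10, A_5 (5T4) of order 60; the others are excluded. The observed types are precisely the cycle types that occur in C_5 (5T1). Each of the other remaining candidates has further cycle types, and by the Chebotarev density theorem the matching factorization patterns would occur for a proportion of primes equal to their share of the group: D_5 (5T2) additionally contains elements of type 2+2+1 (5 of its 10 elements, about 50% of primes); A_5 (5T4) additionally contains elements of type 3+1+1, 2+2+1 (35 of its 60 elements, about 58% of primes). None of the 14 primes tested shows any such pattern (for each of these groups the chance of that is below 10^-4), which rules them out. Hence G = C_5 (5T1), of order 5. The Galois group C_5 (5T1) has order 5, so the splitting field has degree 5 over Q.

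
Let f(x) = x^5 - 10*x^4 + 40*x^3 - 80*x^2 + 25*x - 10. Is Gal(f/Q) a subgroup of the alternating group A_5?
Yes

The polynomial is irreducible of degree 5 over Q. Its discriminant is 58564000000 = 242000^2, a perfect square. A Galois group lies in the alternating group exactly when the discriminant is a square in Q, so the Galois group (A_5) is contained in A_5.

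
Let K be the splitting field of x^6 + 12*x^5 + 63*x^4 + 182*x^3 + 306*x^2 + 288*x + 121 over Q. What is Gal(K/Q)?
PGL(2,5)

The polynomial f is an irreducible sextic over Q, so G = Gal(f/Q) is one of the 16 transitive subgroups 6T1, ..., 6T16 of S_6. The discriminant of f is -16003008, which is not a perfect square, so G is not contained in A_6. The transitive groups of degree 6 not contained in A_6 are: C_6 (6T1, order 6), S_3 (6T2, order 6), D_6 (6T3, order 12), C_3 x S_3 (6T5, order 18), A_4 x C_2 (6T6, order 24), S_4 (6T8, order 24), S_3 x S_3 (6T9, order 36), S_4 x C_2 (6T11, order 48), (S_3 x S_3) : C_2 (6T13, order 72), PGL(2,5) (6T14, order 120), S_6 (6T16, order 720). By Dedekind's theorem, for a prime p not dividing disc(f) the degrees of the irreducible factors of f mod p form the cycle type of an element of G. Factoring f modulo the 21 such primes p <= 89 (skipping 2, 3, 7, which divide the discriminant), each new pattern first appears at: mod 5: f = (x^6 + 2x^5 + 3x^4 + 2x^3 + x^2 + 3x + 1), pattern 6; mod 11: f = (x)(x^5 + x^4 + 8x^3 + 6x^2 + 9x + 2), pattern 5+1; mod 13: f = (x + 3)(x + 7)(x^4 + 2x^3 + 9x^2 + 11x + 7), pattern 4+1+1; mod 23: f = (x + 5)(x + 9)(x^2 + 9x + 16)(x^2 + 12x + 14), pattern 2+2+1+1; mod 43: f = (x^3 + 25x^2 + 24x + 21)(x^3 + 30x^2 + 20x + 16), pattern 3+3; mod 61: f = (x^2 + 36x + 40)(x^2 + 47x + 41)(x^2 + 51x + 35), pattern 2+2+2. No other pattern occurs in this range, so the set of observed cycle types is {6, 5+1, 4+1+1, 2+2+1+1, 3+3, 2+2+2}. The candidates containing elements of all these cycle types are PGL(2,5) (6T14) of order 120, S_6 (6T16) of order 720; the others are excluded. The observed types are precisely the cycle types that occur in PGL(2,5) (6T14) (apart from the identity). Each of the other remaining candidates has further cycle types, and by the Chebotarev density theorem the matching factorization patterns would occur for a proportion of primes equal to their share of the group: S_6 (6T16) additionally contains elements of type 4+2, 3+2+1, 3+1+1+1, 2+1+1+1+1 (265 of its 720 elements, about 37% of primes). None of the 21 primes tested shows any such pattern (for each of these groups the chance of that is below 10^-4), which rules them out. Hence G = PGL(2,5) (6T14), of order 120.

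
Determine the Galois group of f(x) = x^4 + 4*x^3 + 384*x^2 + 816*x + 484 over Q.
A_4

The polynomial is an irreducible quartic over Q and its discriminant is 15292729790464 = 3910592^2, a perfect square, so the Galois group is contained in A_4. The resolvent cubic y^3 - 384*y^2 + 1328*y + 69824 is irreducible over Q. An irreducible resolvent with square discriminant gives A_4.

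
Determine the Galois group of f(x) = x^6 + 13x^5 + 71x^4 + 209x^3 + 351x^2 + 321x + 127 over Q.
The polynomial f is an irreducible sextic over Q, so G = Gal(f/Q) is one of the 16 transitive subgroups 6T1, ..., 6T16 of S_6. The discriminant of f is -16807, which is not a perfect square, so G is not contained in A_6. The transitive groups of degree 6 not contained in A_6 are: C_6 (6T1, order 6), S_3 (6T2, order 6), D_6 (6T3, order 12), C_3 x S_3 (6T5, order 18), A_4 x C_2 (6T6, order 24), S_4 (6T8, order 24), S_3 x S_3 (6T9, order 36), S_4 x C_2 (6T11, order 48), (S_3 x S_3) : C_2 (6T13, order 72), PGL(2,5) (6T14, order 120), S_6 (6T16, order 720). By Dedekind's theorem, for a prime p not dividing disc(f) the degrees of the irreducible factors of f mod p form the cycle type of an element of G. Factoring f modulo the 37 such primes p <= 163 (skipping 7, which divides the discriminant), each new pattern first appears at: mod 2: f = (x^3 + x + 1)(x^3 + x^2 + 1), pattern 3+3; mod 3: f = (x^6 + x^5 + 2x^4 + 2x^3 + 1), pattern 6; mod 13: f = (x^2 + 7x + 11)(x^2 + 9x + 2)(x^2 + 10x + 4), pattern 2+2+2; mod 29: f = (x + 6)(x + 7)(x + 8)(x + 11)(x + 15)(x + 24), pattern 1+1+1+1+1+1. No other pattern occurs in this range, so the set of observed cycle types is {3+3, 6, 2+2+2, 1+1+1+1+1+1}. The candidates containing elements of all these cycle types are C_6 (6T1) of order 6, D_6 (6T3) of order 12, C_3 x S_3 (6T5) of order 18, A_4 x C_2 (6T6) of order 24, S_3 x S_3 (6T9) of order 36, S_4 x C_2 (6T11) of order 48, (S_3 x S_3) : C_2 (6T13) of order 72, PGL(2,5) (6T14) of order 120, S_6 (6T16) of order 720; the others are excluded. The observed types are precisely the cycle types that occur in C_6 (6T1). Each of the other remaining candidates has further cycle types, and by the Chebotarev density theorem the matching factorization patterns would occur for a proportion of primes equal to their share of the group: D_6 (6T3) additionally contains elements of type 2+2+1+1 (3 of its 12 elements, about 25% of primes); C_3 x S_3 (6T5) additionally contains elements of type 3+1+1+1 (4 of its 18 elements, about 22% of primes); A_4 x C_2 (6T6) additionally contains elements of type 2+2+1+1, 2+1+1+1+1 (6 of its 24 elements, about 25% of primes); S_3 x S_3 (6T9) additionally contains elements of type 3+1+1+1, 2+2+1+1 (13 of its 36 elements, about 36% of primes); S_4 x C_2 (6T11) additionally contains elements of type 4+2, 4+1+1, 2+2+1+1, 2+1+1+1+1 (24 of its 48 elements, about 50% of primes); (S_3 x S_3) : C_2 (6T13) additionally contains elements of type 4+2, 3+2+1, 3+1+1+1, 2+2+1+1, 2+1+1+1+1 (49 of its 72 elements, about 68% of primes); PGL(2,5) (6T14) additionally contains elements of type 5+1, 4+1+1, 2+2+1+1 (69 of its 120 elements, about 58% of primes); S_6 (6T16) additionally contains elements of type 5+1, 4+2, 4+1+1, 3+2+1, 3+1+1+1, 2+2+1+1, 2+1+1+1+1 (544 of its 720 elements, about 76% of primes). None of the 37 primes tested shows any such pattern (for each of these groups the chance of that is below 10^-4), which rules them out. Hence G = C_6 (6T1), of order 6.

C_6, the cyclic group of order 6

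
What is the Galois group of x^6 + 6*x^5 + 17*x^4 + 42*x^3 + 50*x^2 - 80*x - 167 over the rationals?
S_4 (order 24)

The polynomial f is an irreducible sextic over Q, so G = Gal(f/Q) is one of the 16 transitive subgroups 6T1, ..., 6T16 of S_6. The discriminant of f is 94085654450176 = 9699776^2, a perfect square, so G is contained in A_6. The transitive groups of degree 6 contained in A_6 are: A_4 (6T4, order 12), S_4 (6T7, order 24), (C_3 x C_3) : C_4 (6T10, order 36), PSL(2,5) (6T12, order 60), A_6 (6T15, order 360). By Dedekind's theorem, for a prime p not dividing disc(f) the degrees of the irreducible factors of f mod p form the cycle type of an element of G. Factoring f modulo the 79 such primes p <= 419 (skipping 2, 31, which divide the discriminant), each new pattern first appears at: mod 3: f = (x^2 + x + 2)(x^4 + 2x^3 + x^2 + x + 2), pattern 4+2; mod 5: f = (x^3 + 3x + 3)(x^3 + x^2 + 4x + 1), pattern 3+3; mod 11: f = (x + 8)(x + 9)(x^2 + 3x + 3)(x^2 + 8x + 6), pattern 2+2+1+1; mod 67: f = (x + 1)(x + 36)(x + 53)(x + 59)(x + 60)(x + 65), pattern 1+1+1+1+1+1. No other pattern occurs in this range, so the set of observed cycle types is {4+2, 3+3, 2+2+1+1, 1+1+1+1+1+1}. The candidates containing elements of all these cycle types are S_4 (6T7) of order 24, (C_3 x C_3) : C_4 (6T10) of order 36, A_6 (6T15) of order 360; the others are excluded. The observed types are precisely the cycle types that occur in S_4 (6T7). Each of the other remaining candidates has further cycle types, and by the Chebotarev density theorem the matching factorization patterns would occur for a proportion of primes equal to their share of the group: (C_3 x C_3) : C_4 (6T10) additionally contains elements of type 3+1+1+1 (4 of its 36 elements, about 11% of primes); A_6 (6T15) additionally contains elements of type 5+1, 3+1+1+1 (184 of its 360 elements, about 51% of primes). None of the 79 primes tested shows any such pattern (for each of these groups the chance of that is below 10^-4), which rules them out. Hence G = S_4 (6T7), of order 24.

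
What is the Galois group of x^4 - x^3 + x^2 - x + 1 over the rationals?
The polynomial is an irreducible quartic over Q and its discriminant is 125, which is not a perfect square, so the Galois group is not contained in A_4. The resolvent cubic y^3 - y^2 - 3*y + 2 has exactly one rational root, so the Galois group is C_4 or D_4. The quartic becomes reducible over Q(sqrt(disc)), so the group is C_4.

C_4 (also written C4)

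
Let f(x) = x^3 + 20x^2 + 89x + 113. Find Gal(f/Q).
3T1: C_3

The polynomial is an irreducible cubic over Q and its discriminant is 8281 = 91^2, a perfect square. For an irreducible cubic, a square discriminant forces the Galois group to be A_3, the cyclic group of order 3.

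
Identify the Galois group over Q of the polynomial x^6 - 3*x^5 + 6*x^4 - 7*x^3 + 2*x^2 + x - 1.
6T8: S_4

The polynomial f is an irreducible sextic over Q, so G = Gal(f/Q) is one of the 16 transitive subgroups 6T1, ..., 6T16 of S_6. The discriminant of f is 810448, which is not a perfect square, so G is not contained in A_6. The transitive groups of degree 6 not contained in A_6 are: C_6 (6T1, order 6), S_3 (6T2, order 6), D_6 (6T3, order 12), C_3 x S_3 (6T5, order 18), A_4 x C_2 (6T6, order 24), S_4 (6T8, order 24), S_3 x S_3 (6T9, order 36), S_4 x C_2 (6T11, order 48), (S_3 x S_3) : C_2 (6T13, order 72), PGL(2,5) (6T14, order 120), S_6 (6T16, order 720). By Dedekind's theorem, for a prime p not dividing disc(f) the degrees of the irreducible factors of f mod p form the cycle type of an element of G. Factoring f modulo the 22 such primes p <= 89 (skipping 2, 37, which divide the discriminant), each new pattern first appears at: mod 3: f = (x^3 + x^2 + x + 2)(x^3 + 2x^2 + 1), pattern 3+3; mod 5: f = (x^2 + 3)(x^2 + 3x + 4)(x^2 + 4x + 2), pattern 2+2+2; mod 17: f = (x + 1)(x + 15)(x^4 + 15x^3 + 6x^2 + 12x + 9), pattern 4+1+1; mod 67: f = (x + 4)(x + 62)(x^2 + 66x + 40)(x^2 + 66x + 50), pattern 2+2+1+1. No other pattern occurs in this range, so the set of observed cycle types is {3+3, 2+2+2, 4+1+1, 2+2+1+1}. The candidates containing elements of all these cycle types are S_4 (6T8) of order 24, S_4 x C_2 (6T11) of order 48, PGL(2,5) (6T14) of order 120, S_6 (6T16) of order 720; the others are excluded. The observed types are precisely the cycle types that occur in S_4 (6T8) (apart from the identity). Each of the other remaining candidates has further cycle types, and by the Chebotarev density theorem the matching factorization patterns would occur for a proportion of primes equal to their share of the group: S_4 x C_2 (6T11) additionally contains elements of type 6, 4+2, 2+1+1+1+1 (17 of its 48 elements, about 35% of primes); PGL(2,5) (6T14) additionally contains elements of type 6, 5+1 (44 of its 120 elements, about 37% of primes); S_6 (6T16) additionally contains elements of type 6, 5+1, 4+2, 3+2+1, 3+1+1+1, 2+1+1+1+1 (529 of its 720 elements, about 73% of primes). None of the 22 primes tested shows any such pattern (for each of these groups the chance of that is below 10^-4), which rules them out. Hence G = S_4 (6T8), of order 24.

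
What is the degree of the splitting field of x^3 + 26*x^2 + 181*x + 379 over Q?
3

The degree of the splitting field over Q equals the order of the Galois group, so first determine the group. The polynomial is an irreducible cubic over Q and its discriminant is 8281 = 91^2, a perfect square. For an irreducible cubic, a square discriminant forces the Galois group to be A_3, the cyclic group of order 3. The Galois group C_3 (3T1) has order 3, so the splitting field has degree 3 over Q.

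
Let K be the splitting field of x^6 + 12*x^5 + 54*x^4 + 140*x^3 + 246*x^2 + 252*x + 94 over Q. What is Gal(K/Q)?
The polynomial f is an irreducible sextic over Q, so G = Gal(f/Q) is one of the 16 transitive subgroups 6T1, ..., 6T16 of S_6. The discriminant of f is 1045943912448, which is not a perfect square, so G is not contained in A_6. The transitive groups of degree 6 not contained in A_6 are: C_6 (6T1, order 6), S_3 (6T2, order 6), D_6 (6T3, order 12), C_3 x S_3 (6T5, order 18), A_4 x C_2 (6T6, order 24), S_4 (6T8, order 24), S_3 x S_3 (6T9, order 36), S_4 x C_2 (6T11, order 48), (S_3 x S_3) : C_2 (6T13, order 72), PGL(2,5) (6T14, order 120), S_6 (6T16, order 720). By Dedekind's theorem, for a prime p not dividing disc(f) the degrees of the irreducible factors of f mod p form the cycle type of an element of G. Factoring f modulo the 79 such primes p <= 421 (skipping 2, 3, 31, which divide the discriminant), each new pattern first appears at: mod 5: f = (x^2 + 2)(x^2 + 3)(x^2 + 2x + 4), pattern 2+2+2; mod 7: f = (x^3 + x^2 + 3x + 1)(x^3 + 4x^2 + 5x + 3), pattern 3+3; mod 13: f = (x^6 + 12x^5 + 2x^4 + 10x^3 + 12x^2 + 5x + 3), pattern 6; mod 17: f = (x + 4)(x + 16)(x^2 + 3x + 9)(x^2 + 6x + 4), pattern 2+2+1+1; mod 127: f = (x + 35)(x + 81)(x + 86)(x + 96)(x + 108)(x + 114), pattern 1+1+1+1+1+1. No other pattern occurs in this range, so the set of observed cycle types is {2+2+2, 3+3, 6, 2+2+1+1, 1+1+1+1+1+1}. The candidates containing elements of all these cycle types are D_6 (6T3) of order 12, A_4 x C_2 (6T6) of order 24, S_3 x S_3 (6T9) of order 36, S_4 x C_2 (6T11) of order 48, (S_3 x S_3) : C_2 (6T13) of order 72, PGL(2,5) (6T14) of order 120, S_6 (6T16) of order 720; the others are excluded. The observed types are precisely the cycle types that occur in D_6 (6T3). Each of the other remaining candidates has further cycle types, and by the Chebotarev density theorem the matching factorization patterns would occur for a proportion of primes equal to their share of the group: A_4 x C_2 (6T6) additionally contains elements of type 2+1+1+1+1 (3 of its 24 elements, about 12% of primes); S_3 x S_3 (6T9) additionally contains elements of type 3+1+1+1 (4 of its 36 elements, about 11% of primes); S_4 x C_2 (6T11) additionally contains elements of type 4+2, 4+1+1, 2+1+1+1+1 (15 of its 48 elements, about 31% of primes); (S_3 x S_3) : C_2 (6T13) additionally contains elements of type 4+2, 3+2+1, 3+1+1+1, 2+1+1+1+1 (40 of its 72 elements, about 56% of primes); PGL(2,5) (6T14) additionally contains elements of type 5+1, 4+1+1 (54 of its 120 elements, about 45% of primes); S_6 (6T16) additionally contains elements of type 5+1, 4+2, 4+1+1, 3+2+1, 3+1+1+1, 2+1+1+1+1 (499 of its 720 elements, about 69% of primes). None of the 79 primes tested shows any such pattern (for each of these groups the chance of that is below 10^-4), which rules them out. Hence G = D_6 (6T3), of order 12.

D_6 (also written D6)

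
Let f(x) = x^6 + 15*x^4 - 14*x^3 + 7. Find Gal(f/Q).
The polynomial f is an irreducible sextic over Q, so G = Gal(f/Q) is one of the 16 transitive subgroups 6T1, ..., 6T16 of S_6. The discriminant of f is -5217636731328, which is not a perfect square, so G is not contained in A_6. The transitive groups of degree 6 not contained in A_6 are: C_6 (6T1, order 6), S_3 (6T2, order 6), D_6 (6T3, order 12), C_3 x S_3 (6T5, order 18), A_4 x C_2 (6T6, order 24), S_4 (6T8, order 24), S_3 x S_3 (6T9, order 36), S_4 x C_2 (6T11, order 48), (S_3 x S_3) : C_2 (6T13, order 72), PGL(2,5) (6T14, order 120), S_6 (6T16, order 720). By Dedekind's theorem, for a prime p not dividing disc(f) the degrees of the irreducible factors of f mod p form the cycle type of an element of G. Factoring f modulo the 21 such primes p <= 89 (skipping 2, 3, 7, which divide the discriminant), each new pattern first appears at: mod 5: f = (x^6 + x^3 + 2), pattern 6; mod 11: f = (x + 8)(x^5 + 3x^4 + 2x^3 + 3x^2 + 9x + 5), pattern 5+1; mod 13: f = (x + 8)(x + 10)(x^4 + 8x^3 + 12x^2 + x + 10), pattern 4+1+1; mod 23: f = (x + 10)(x + 12)(x^2 + 6x + 21)(x^2 + 18x + 20), pattern 2+2+1+1; mod 43: f = (x^3 + 5x^2 + 9x + 39)(x^3 + 38x^2 + 31x + 9), pattern 3+3; mod 61: f = (x^2 + 21x + 40)(x^2 + 45x + 58)(x^2 + 56x + 34), pattern 2+2+2. No other pattern occurs in this range, so the set of observed cycle types is {6, 5+1, 4+1+1, 2+2+1+1, 3+3, 2+2+2}. The candidates containing elements of all these cycle types are PGL(2,5) (6T14) of order 120, S_6 (6T16) of order 720; the others are excluded. The observed types are precisely the cycle types that occur in PGL(2,5) (6T14) (apart from the identity). Each of the other remaining candidates has further cycle types, and by the Chebotarev density theorem the matching factorization patterns would occur for a proportion of primes equal to their share of the group: S_6 (6T16) additionally contains elements of type 4+2, 3+2+1, 3+1+1+1, 2+1+1+1+1 (265 of its 720 elements, about 37% of primes). None of the 21 primes tested shows any such pattern (for each of these groups the chance of that is below 10^-4), which rules them out. Hence G = PGL(2,5) (6T14), of order 120.

PGL(2,5) (order 120)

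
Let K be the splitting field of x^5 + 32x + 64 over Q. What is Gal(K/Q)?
The polynomial f is an irreducible quintic over Q, so G = Gal(f/Q) is a transitive subgroup of S_5: one of C_5 (5T1, order 5), D_5 (5T2, order 10), F_20 (5T3, order 20), A_5 (5T4, order 60) or S_5 (5T5, order 120). The discriminant of f is 61018734592, which is not a perfect square, so G is not contained in A_5. The transitive groups of degree 5 not contained in A_5 are: F_20 (5T3, order 20), S_5 (5T5, order 120). By Dedekind's theorem, for a prime p not dividing disc(f) the degrees of the irreducible factors of f mod p form the cycle type of an element of G. Factoring f modulo the 5 such primes p <= 13 (skipping 2, which divides the discriminant), each new pattern first appears at: mod 3: f = (x^5 + 2x + 1), pattern 5; mod 5: f = (x + 3)(x^4 + 2x^3 + 4x^2 + 3x + 3), pattern 4+1; mod 13: f = (x + 6)(x + 10)(x^3 + 10x^2 + x + 8), pattern 3+1+1. No other pattern occurs in this range, so the set of observed cycle types is {5, 4+1, 3+1+1}. Among the candidates above, the only group containing elements of all these cycle types is S_5 (5T5) — F_20 (5T3) lacks at least one of them. Hence G = S_5 (5T5), of order 120.

S_5, the symmetric group on 5 letters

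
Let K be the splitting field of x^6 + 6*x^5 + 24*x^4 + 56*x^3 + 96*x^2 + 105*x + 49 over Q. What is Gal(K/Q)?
The polynomial f is an irreducible sextic over Q, so G = Gal(f/Q) is one of the 16 transitive subgroups 6T1, ..., 6T16 of S_6. The discriminant of f is -68755887963, which is not a perfect square, so G is not contained in A_6. The transitive groups of degree 6 not contained in A_6 are: C_6 (6T1, order 6), S_3 (6T2, order 6), D_6 (6T3, order 12), C_3 x S_3 (6T5, order 18), A_4 x C_2 (6T6, order 24), S_4 (6T8, order 24), S_3 x S_3 (6T9, order 36), S_4 x C_2 (6T11, order 48), (S_3 x S_3) : C_2 (6T13, order 72), PGL(2,5) (6T14, order 120), S_6 (6T16, order 720). By Dedekind's theorem, for a prime p not dividing disc(f) the degrees of the irreducible factors of f mod p form the cycle type of an element of G. Factoring f modulo the 33 such primes p <= 151 (skipping 3, 7, 89, which divide the discriminant), each new pattern first appears at: mod 2: f = (x^6 + x + 1), pattern 6; mod 13: f = (x + 4)(x + 5)(x + 7)(x^3 + 3x^2 + 10x + 1), pattern 3+1+1+1; mod 17: f = (x^2 + 7x + 1)(x^2 + 8x + 6)(x^2 + 8x + 11), pattern 2+2+2; mod 19: f = (x^3 + 3x^2 + 4x + 6)(x^3 + 3x^2 + 11x + 5), pattern 3+3; mod 73: f = (x + 25)(x + 37)(x + 44)(x + 55)(x + 68)(x + 69), pattern 1+1+1+1+1+1. No other pattern occurs in this range, so the set of observed cycle types is {6, 3+1+1+1, 2+2+2, 3+3, 1+1+1+1+1+1}. The candidates containing elements of all these cycle types are C_3 x S_3 (6T5) of order 18, S_3 x S_3 (6T9) of order 36, (S_3 x S_3) : C_2 (6T13) of order 72, S_6 (6T16) of order 720; the others are excluded. The observed types are precisely the cycle types that occur in C_3 x S_3 (6T5). Each of the other remaining candidates has further cycle types, and by the Chebotarev density theorem the matching factorization patterns would occur for a proportion of primes equal to their share of the group: S_3 x S_3 (6T9) additionally contains elements of type 2+2+1+1 (9 of its 36 elements, about 25% of primes); (S_3 x S_3) : C_2 (6T13) additionally contains elements of type 4+2, 3+2+1, 2+2+1+1, 2+1+1+1+1 (45 of its 72 elements, about 62% of primes); S_6 (6T16) additionally contains elements of type 5+1, 4+2, 4+1+1, 3+2+1, 2+2+1+1, 2+1+1+1+1 (504 of its 720 elements, about 70% of primes). None of the 33 primes tested shows any such pattern (for each of these groups the chance of that is below 10^-4), which rules them out. Hence G = C_3 x S_3 (6T5), of order 18.

C_3 x S_3 (order 18)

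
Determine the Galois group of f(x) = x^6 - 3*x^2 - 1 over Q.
6T4: A_4

The polynomial f is an irreducible sextic over Q, so G = Gal(f/Q) is one of the 16 transitive subgroups 6T1, ..., 6T16 of S_6. The discriminant of f is 419904 = 648^2, a perfect square, so G is contained in A_6. The transitive groups of degree 6 contained in A_6 are: A_4 (6T4, order 12), S_4 (6T7, order 24), (C_3 x C_3) : C_4 (6T10, order 36), PSL(2,5) (6T12, order 60), A_6 (6T15, order 360). By Dedekind's theorem, for a prime p not dividing disc(f) the degrees of the irreducible factors of f mod p form the cycle type of an element of G. Factoring f modulo the 33 such primes p <= 149 (skipping 2, 3, which divide the discriminant), each new pattern first appears at: mod 5: f = (x^3 + x^2 + 3x + 1)(x^3 + 4x^2 + 3x + 4), pattern 3+3; mod 17: f = (x + 2)(x + 15)(x^2 + 7)(x^2 + 14), pattern 2+2+1+1; mod 71: f = (x + 4)(x + 5)(x + 32)(x + 39)(x + 66)(x + 67), pattern 1+1+1+1+1+1. No other pattern occurs in this range, so the set of observed cycle types is {3+3, 2+2+1+1, 1+1+1+1+1+1}. The candidates containing elements of all these cycle types are A_4 (6T4) of order 12, S_4 (6T7) of order 24, (C_3 x C_3) : C_4 (6T10) of order 36, PSL(2,5) (6T12) of order 60, A_6 (6T15) of order 360; the others are excluded. The observed types are precisely the cycle types that occur in A_4 (6T4). Each of the other remaining candidates has further cycle types, and by the Chebotarev density theorem the matching factorization patterns would occur for a proportion of primes equal to their share of the group: S_4 (6T7) additionally contains elements of type 4+2 (6 of its 24 elements, about 25% of primes); (C_3 x C_3) : C_4 (6T10) additionally contains elements of type 4+2, 3+1+1+1 (22 of its 36 elements, about 61% of primes); PSL(2,5) (6T12) additionally contains elements of type 5+1 (24 of its 60 elements, about 40% of primes); A_6 (6T15) additionally contains elements of type 5+1, 4+2, 3+1+1+1 (274 of its 360 elements, about 76% of primes). None of the 33 primes tested shows any such pattern (for each of these groups the chance of that is below 10^-4), which rules them out. Hence G = A_4 (6T4), of order 12.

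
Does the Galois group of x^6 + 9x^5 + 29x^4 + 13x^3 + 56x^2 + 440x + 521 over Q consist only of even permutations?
The polynomial is irreducible of degree 6 over Q. Its discriminant is 598116723780625 = 24456425^2, a perfect square. A Galois group lies in the alternating group exactly when the discriminant is a square in Q, so the Galois group ((C_3 x C_3) : C_4) is contained in A_6.

Yes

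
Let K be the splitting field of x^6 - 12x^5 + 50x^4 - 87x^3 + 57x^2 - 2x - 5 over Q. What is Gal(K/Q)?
PSL(2,5), A_5 acting on 6 points

The polynomial f is an irreducible sextic over Q, so G = Gal(f/Q) is one of the 16 transitive subgroups 6T1, ..., 6T16 of S_6. The discriminant of f is 30991489 = 5567^2, a perfect square, so G is contained in A_6. The transitive groups of degree 6 contained in A_6 are: A_4 (6T4, order 12), S_4 (6T7, order 24), (C_3 x C_3) : C_4 (6T10, order 36), PSL(2,5) (6T12, order 60), A_6 (6T15, order 360). By Dedekind's theorem, for a prime p not dividing disc(f) the degrees of the irreducible factors of f mod p form the cycle type of an element of G. Factoring f modulo the 21 such primes p <= 79 (skipping 19, which divides the discriminant), each new pattern first appears at: mod 2: f = (x + 1)(x^5 + x^4 + x^3 + x + 1), pattern 5+1; mod 7: f = (x^3 + 3x^2 + x + 1)(x^3 + 6x^2 + 3x + 2), pattern 3+3; mod 61: f = (x + 35)(x + 57)(x^2 + 7x + 30)(x^2 + 11x + 13), pattern 2+2+1+1. No other pattern occurs in this range, so the set of observed cycle types is {5+1, 3+3, 2+2+1+1}. The candidates containing elements of all these cycle types are PSL(2,5) (6T12) of order 60, A_6 (6T15) of order 360; the others are excluded. The observed types are precisely the cycle types that occur in PSL(2,5) (6T12) (apart from the identity). Each of the other remaining candidates has further cycle types, and by the Chebotarev density theorem the matching factorization patterns would occur for a proportion of primes equal to their share of the group: A_6 (6T15) additionally contains elements of type 4+2, 3+1+1+1 (130 of its 360 elements, about 36% of primes). None of the 21 primes tested shows any such pattern (for each of these groups the chance of that is below 10^-4), which rules them out. Hence G = PSL(2,5) (6T12), of order 60.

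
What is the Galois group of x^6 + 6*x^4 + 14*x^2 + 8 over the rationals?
The polynomial f is an irreducible sextic over Q, so G = Gal(f/Q) is one of the 16 transitive subgroups 6T1, ..., 6T16 of S_6. The discriminant of f is -110231552, which is not a perfect square, so G is not contained in A_6. The transitive groups of degree 6 not contained in A_6 are: C_6 (6T1, order 6), S_3 (6T2, order 6), D_6 (6T3, order 12), C_3 x S_3 (6T5, order 18), A_4 x C_2 (6T6, order 24), S_4 (6T8, order 24), S_3 x S_3 (6T9, order 36), S_4 x C_2 (6T11, order 48), (S_3 x S_3) : C_2 (6T13, order 72), PGL(2,5) (6T14, order 120), S_6 (6T16, order 720). By Dedekind's theorem, for a prime p not dividing disc(f) the degrees of the irreducible factors of f mod p form the cycle type of an element of G. Factoring f modulo the 29 such primes p <= 127 (skipping 2, 29, which divide the discriminant), each new pattern first appears at: mod 3: f = (x^3 + x^2 + 2x + 1)(x^3 + 2x^2 + 2x + 2), pattern 3+3; mod 5: f = (x^6 + x^4 + 4x^2 + 3), pattern 6; mod 7: f = (x + 2)(x + 5)(x^4 + 3x^2 + 5), pattern 4+1+1; mod 17: f = (x + 6)(x + 11)(x^2 + 5x + 8)(x^2 + 12x + 8), pattern 2+2+1+1; mod 23: f = (x^2 + 13)(x^2 + 8x + 17)(x^2 + 15x + 17), pattern 2+2+2; mod 67: f = (x^2 + 21)(x^4 + 52x^2 + 61), pattern 4+2; mod 127: f = (x + 32)(x + 33)(x + 94)(x + 95)(x^2 + 87), pattern 2+1+1+1+1. No other pattern occurs in this range, so the set of observed cycle types is {3+3, 6, 4+1+1, 2+2+1+1, 2+2+2, 4+2, 2+1+1+1+1}. The candidates containing elements of all these cycle types are S_4 x C_2 (6T11) of order 48, S_6 (6T16) of order 720; the others are excluded. The observed types are precisely the cycle types that occur in S_4 x C_2 (6T11) (apart from the identity). Each of the other remaining candidates has further cycle types, and by the Chebotarev density theorem the matching factorization patterns would occur for a proportion of primes equal to their share of the group: S_6 (6T16) additionally contains elements of type 5+1, 3+2+1, 3+1+1+1 (304 of its 720 elements, about 42% of primes). None of the 29 primes tested shows any such pattern (for each of these groups the chance of that is below 10^-4), which rules them out. Hence G = S_4 x C_2 (6T11), of order 48.

6T11: S_4 x C_2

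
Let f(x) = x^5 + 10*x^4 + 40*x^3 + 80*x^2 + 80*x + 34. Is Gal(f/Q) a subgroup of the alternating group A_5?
The polynomial is irreducible of degree 5 over Q. Its discriminant is 50000, which is not a perfect square. A Galois group lies in the alternating group exactly when the discriminant is a square in Q, so the Galois group (F_20) is not contained in A_5.

No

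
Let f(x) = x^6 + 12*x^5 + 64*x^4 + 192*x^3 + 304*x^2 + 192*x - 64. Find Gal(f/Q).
6T4: A_4

The polynomial f is an irreducible sextic over Q, so G = Gal(f/Q) is one of the 16 transitive subgroups 6T1, ..., 6T16 of S_6. The discriminant of f is 164995463643136 = 12845056^2, a perfect square, so G is contained in A_6. The transitive groups of degree 6 contained in A_6 are: A_4 (6T4, order 12), S_4 (6T7, order 24), (C_3 x C_3) : C_4 (6T10, order 36), PSL(2,5) (6T12, order 60), A_6 (6T15, order 360). By Dedekind's theorem, for a prime p not dividing disc(f) the degrees of the irreducible factors of f mod p form the cycle type of an element of G. Factoring f modulo the 33 such primes p <= 149 (skipping 2, 7, which divide the discriminant), each new pattern first appears at: mod 3: f = (x^3 + 2x + 1)(x^3 + 2x + 2), pattern 3+3; mod 13: f = (x + 1)(x + 3)(x^2 + 4x + 2)(x^2 + 4x + 11), pattern 2+2+1+1. No other pattern occurs in this range, so the set of observed cycle types is {3+3, 2+2+1+1}. The candidates containing elements of all these cycle types are A_4 (6T4) of order 12, S_4 (6T7) of order 24, (C_3 x C_3) : C_4 (6T10) of order 36, PSL(2,5) (6T12) of order 60, A_6 (6T15) of order 360; the others are excluded. The observed types are precisely the cycle types that occur in A_4 (6T4) (apart from the identity). Each of the other remaining candidates has further cycle types, and by the Chebotarev density theorem the matching factorization patterns would occur for a proportion of primes equal to their share of the group: S_4 (6T7) additionally contains elements of type 4+2 (6 of its 24 elements, about 25% of primes); (C_3 x C_3) : C_4 (6T10) additionally contains elements of type 4+2, 3+1+1+1 (22 of its 36 elements, about 61% of primes); PSL(2,5) (6T12) additionally contains elements of type 5+1 (24 of its 60 elements, about 40% of primes); A_6 (6T15) additionally contains elements of type 5+1, 4+2, 3+1+1+1 (274 of its 360 elements, about 76% of primes). None of the 33 primes tested shows any such pattern (for each of these groups the chance of that is below 10^-4), which rules them out. Hence G = A_4 (6T4), of order 12.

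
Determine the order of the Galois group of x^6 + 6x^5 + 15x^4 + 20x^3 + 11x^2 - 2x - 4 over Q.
The degree of the splitting field over Q equals the order of the Galois group, so first determine the group. The polynomial f is an irreducible sextic over Q, so G = Gal(f/Q) is one of the 16 transitive subgroups 6T1, ..., 6T16 of S_6. The discriminant of f is 3356224 = 1832^2, a perfect square, so G is contained in A_6. The transitive groups of degree 6 contained in A_6 are: A_4 (6T4, order 12), S_4 (6T7, order 24), (C_3 x C_3) : C_4 (6T10, order 36), PSL(2,5) (6T12, order 60), A_6 (6T15, order 360). By Dedekind's theorem, for a prime p not dividing disc(f) the degrees of the irreducible factors of f mod p form the cycle type of an element of G. Factoring f modulo the 79 such primes p <= 419 (skipping 2, 229, which divide the discriminant), each new pattern first appears at: mod 3: f = (x^3 + x^2 + x + 2)(x^3 + 2x^2 + 1), pattern 3+3; mod 7: f = (x^2 + 2x + 5)(x^4 + 4x^3 + 2x^2 + 3x + 2), pattern 4+2; mod 23: f = (x + 10)(x + 15)(x^2 + x + 18)(x^2 + 3x + 20), pattern 2+2+1+1; mod 193: f = (x + 88)(x + 91)(x + 94)(x + 101)(x + 104)(x + 107), pattern 1+1+1+1+1+1. No other pattern occurs in this range, so the set of observed cycle types is {3+3, 4+2, 2+2+1+1, 1+1+1+1+1+1}. The candidates containing elements of all these cycle types are S_4 (6T7) of order 24, (C_3 x C_3) : C_4 (6T10) of order 36, A_6 (6T15) of order 360; the others are excluded. The observed types are precisely the cycle types that occur in S_4 (6T7). Each of the other remaining candidates has further cycle types, and by the Chebotarev density theorem the matching factorization patterns would occur for a proportion of primes equal to their share of the group: (C_3 x C_3) : C_4 (6T10) additionally contains elements of type 3+1+1+1 (4 of its 36 elements, about 11% of primes); A_6 (6T15) additionally contains elements of type 5+1, 3+1+1+1 (184 of its 360 elements, about 51% of primes). None of the 79 primes tested shows any such pattern (for each of these groups the chance of that is below 10^-4), which rules them out. Hence G = S_4 (6T7), of order 24. The Galois group S_4 (6T7) has order 24, so the splitting field has degree 24 over Q.

24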